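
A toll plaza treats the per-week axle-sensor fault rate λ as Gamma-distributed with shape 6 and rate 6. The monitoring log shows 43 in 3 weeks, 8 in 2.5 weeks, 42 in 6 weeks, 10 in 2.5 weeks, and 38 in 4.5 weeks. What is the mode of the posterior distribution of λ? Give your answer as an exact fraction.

292/49

Total count: 43 + 8 + 42 + 10 + 38 = 141.
Total exposure: 3 + 2.5 + 6 + 2.5 + 4.5 = 18.5 weeks.
Gamma(α, β) with Poisson data over total exposure Σt gives posterior Gamma(α+Σx, β+Σt) = Gamma(147, 49/2).
Posterior mode = (α'−1)/β' = 146/(49/2) = 292/49.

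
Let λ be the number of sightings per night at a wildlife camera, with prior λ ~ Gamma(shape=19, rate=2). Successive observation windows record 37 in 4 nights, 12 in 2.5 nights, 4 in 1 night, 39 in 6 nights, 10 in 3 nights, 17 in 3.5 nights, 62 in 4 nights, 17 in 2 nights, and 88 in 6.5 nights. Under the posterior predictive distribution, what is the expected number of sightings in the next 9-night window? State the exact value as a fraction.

1830/23

Total count: 37 + 12 + 4 + 39 + 10 + 17 + 62 + 17 + 88 = 286.
Total exposure: 4 + 2.5 + 1 + 6 + 3 + 3.5 + 4 + 2 + 6.5 = 32.5 nights.
Conjugate update: add total count to the shape and total exposure to the rate, giving Gamma(305, 69/2).
Predictive mean over a 9-night window = T·E[λ|data] = 9·305/(69/2) = 1830/23.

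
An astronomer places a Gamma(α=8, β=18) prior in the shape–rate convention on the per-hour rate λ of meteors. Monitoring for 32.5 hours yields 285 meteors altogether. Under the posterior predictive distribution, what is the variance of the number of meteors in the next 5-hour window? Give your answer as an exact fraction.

325230/10201

Total count 285 over total exposure 32.5 hours.
Conjugate update: add total count to the shape and total exposure to the rate, giving Gamma(293, 101/2).
The posterior predictive for a window of length T is Negative Binomial with variance T·α'·(β'+T)/β'² = 5·293·(111/2)/(10201/4) = 325230/10201.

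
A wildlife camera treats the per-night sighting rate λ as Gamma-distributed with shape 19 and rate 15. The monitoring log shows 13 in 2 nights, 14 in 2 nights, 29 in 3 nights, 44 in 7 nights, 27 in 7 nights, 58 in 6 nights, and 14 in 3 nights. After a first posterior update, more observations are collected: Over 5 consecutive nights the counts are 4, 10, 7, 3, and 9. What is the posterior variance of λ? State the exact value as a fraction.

Total count: 13 + 14 + 29 + 44 + 27 + 58 + 14 = 199.
Total exposure: 2 + 2 + 3 + 7 + 7 + 6 + 3 = 30 nights.
After the first batch: Gamma(19 + 199, 15 + 30) = Gamma(218, 45).
Total count: 4 + 10 + 7 + 3 + 9 = 33.
Total exposure: 5 nights.
After the second batch: Gamma(218 + 33, 45 + 5) = Gamma(251, 50).
Posterior variance = α'/β'² = 251/2500.

251/2500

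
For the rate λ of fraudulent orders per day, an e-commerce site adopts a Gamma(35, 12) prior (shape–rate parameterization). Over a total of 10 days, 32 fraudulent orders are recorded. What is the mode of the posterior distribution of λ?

3

Total count 32 over total exposure 10 days.
The Gamma prior is conjugate for the Poisson rate, so λ | data ~ Gamma(35+32, 12+10) = Gamma(67, 22).
Posterior mode = (α'−1)/β' = 66/22 = 3.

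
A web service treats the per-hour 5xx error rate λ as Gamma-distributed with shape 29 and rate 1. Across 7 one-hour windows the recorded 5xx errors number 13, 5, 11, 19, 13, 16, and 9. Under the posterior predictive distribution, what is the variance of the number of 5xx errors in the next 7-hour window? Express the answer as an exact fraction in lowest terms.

12075/64

Total count: 13 + 5 + 11 + 19 + 13 + 16 + 9 = 86.
Total exposure: 7 hours.
By Gamma–Poisson conjugacy, the posterior is Gamma(α + Σx, β + Σt) = Gamma(29 + 86, 1 + 7) = Gamma(115, 8).
The posterior predictive for a window of length T is Negative Binomial with variance T·α'·(β'+T)/β'² = 7·115·15/64 = 12075/64.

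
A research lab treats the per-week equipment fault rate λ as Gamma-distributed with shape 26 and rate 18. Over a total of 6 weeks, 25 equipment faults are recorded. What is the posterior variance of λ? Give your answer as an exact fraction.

Total count 25 over total exposure 6 weeks.
The Gamma prior is conjugate for the Poisson rate, so λ | data ~ Gamma(26+25, 18+6) = Gamma(51, 24).
Posterior variance = α'/β'² = 51/576 = 17/192.

17/192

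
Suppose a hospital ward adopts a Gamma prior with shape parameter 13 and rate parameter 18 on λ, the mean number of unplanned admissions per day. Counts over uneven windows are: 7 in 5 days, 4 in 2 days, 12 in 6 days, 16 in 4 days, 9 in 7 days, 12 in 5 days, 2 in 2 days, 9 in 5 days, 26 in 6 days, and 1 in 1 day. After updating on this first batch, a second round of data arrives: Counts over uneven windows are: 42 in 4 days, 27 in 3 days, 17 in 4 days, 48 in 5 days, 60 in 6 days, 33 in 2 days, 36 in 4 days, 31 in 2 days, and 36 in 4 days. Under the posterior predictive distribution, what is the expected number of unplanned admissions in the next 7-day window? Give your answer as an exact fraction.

Total count: 7 + 4 + 12 + 16 + 9 + 12 + 2 + 9 + 26 + 1 = 98.
Total exposure: 5 + 2 + 6 + 4 + 7 + 5 + 2 + 5 + 6 + 1 = 43 days.
After the first batch: Gamma(13 + 98, 18 + 43) = Gamma(111, 61).
Total count: 42 + 27 + 17 + 48 + 60 + 33 + 36 + 31 + 36 = 330.
Total exposure: 4 + 3 + 4 + 5 + 6 + 2 + 4 + 2 + 4 = 34 days.
After the second batch: Gamma(111 + 330, 61 + 34) = Gamma(441, 95).
Predictive mean over a 7-day window = T·E[λ|data] = 7·441/95 = 3087/95.

3087/95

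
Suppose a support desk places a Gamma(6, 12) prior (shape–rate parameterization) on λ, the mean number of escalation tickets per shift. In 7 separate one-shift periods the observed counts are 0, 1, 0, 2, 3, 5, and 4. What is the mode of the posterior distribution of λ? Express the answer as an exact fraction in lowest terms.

Total count: 0 + 1 + 0 + 2 + 3 + 5 + 4 = 15.
Total exposure: 7 shifts.
The Gamma prior is conjugate for the Poisson rate, so λ | data ~ Gamma(6+15, 12+7) = Gamma(21, 19).
Posterior mode = (α'−1)/β' = 20/19.

20/19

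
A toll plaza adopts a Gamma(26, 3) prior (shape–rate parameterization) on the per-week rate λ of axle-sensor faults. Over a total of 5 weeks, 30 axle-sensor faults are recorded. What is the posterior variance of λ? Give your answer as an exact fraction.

Total count 30 over total exposure 5 weeks.
Posterior: α' = 26 + 30 = 56, β' = 3 + 5 = 8.
Posterior variance = α'/β'² = 56/64 = 7/8.

7/8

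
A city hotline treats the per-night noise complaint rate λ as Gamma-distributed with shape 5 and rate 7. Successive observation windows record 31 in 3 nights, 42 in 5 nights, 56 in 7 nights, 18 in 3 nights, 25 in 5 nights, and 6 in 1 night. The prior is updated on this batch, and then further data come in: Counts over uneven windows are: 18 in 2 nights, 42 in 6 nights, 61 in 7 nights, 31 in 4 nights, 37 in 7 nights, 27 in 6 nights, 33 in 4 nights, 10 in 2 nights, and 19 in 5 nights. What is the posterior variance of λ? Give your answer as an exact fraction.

461/5476

Total count: 31 + 42 + 56 + 18 + 25 + 6 = 178.
Total exposure: 3 + 5 + 7 + 3 + 5 + 1 = 24 nights.
After the first batch: Gamma(5 + 178, 7 + 24) = Gamma(183, 31).
Total count: 18 + 42 + 61 + 31 + 37 + 27 + 33 + 10 + 19 = 278.
Total exposure: 2 + 6 + 7 + 4 + 7 + 6 + 4 + 2 + 5 = 43 nights.
After the second batch: Gamma(183 + 278, 31 + 43) = Gamma(461, 74).
Posterior variance = α'/β'² = 461/5476.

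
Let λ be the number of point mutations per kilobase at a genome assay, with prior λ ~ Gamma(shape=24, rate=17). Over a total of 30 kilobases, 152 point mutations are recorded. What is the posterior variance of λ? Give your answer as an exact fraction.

Total count 152 over total exposure 30 kilobases.
Conjugate update: add total count to the shape and total exposure to the rate, giving Gamma(176, 47).
Posterior variance = α'/β'² = 176/2209.

176/2209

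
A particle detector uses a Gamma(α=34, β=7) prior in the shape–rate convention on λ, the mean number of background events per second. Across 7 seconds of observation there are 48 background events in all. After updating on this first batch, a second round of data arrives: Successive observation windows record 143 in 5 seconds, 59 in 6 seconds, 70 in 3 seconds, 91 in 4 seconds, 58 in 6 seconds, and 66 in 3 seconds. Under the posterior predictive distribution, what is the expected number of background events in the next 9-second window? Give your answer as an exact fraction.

5121/41

Total count 48 over total exposure 7 seconds.
After the first batch: Gamma(34 + 48, 7 + 7) = Gamma(82, 14).
Total count: 143 + 59 + 70 + 91 + 58 + 66 = 487.
Total exposure: 5 + 6 + 3 + 4 + 6 + 3 = 27 seconds.
After the second batch: Gamma(82 + 487, 14 + 27) = Gamma(569, 41).
Predictive mean over a 9-second window = T·E[λ|data] = 9·569/41 = 5121/41.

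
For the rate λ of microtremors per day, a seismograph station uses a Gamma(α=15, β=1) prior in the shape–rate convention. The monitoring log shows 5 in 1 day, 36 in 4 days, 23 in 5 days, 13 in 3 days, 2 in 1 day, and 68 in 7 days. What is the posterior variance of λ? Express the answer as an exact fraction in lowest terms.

81/242

Total count: 5 + 36 + 23 + 13 + 2 + 68 = 147.
Total exposure: 1 + 4 + 5 + 3 + 1 + 7 = 21 days.
Posterior: α' = 15 + 147 = 162, β' = 1 + 21 = 22.
Posterior variance = α'/β'² = 162/484 = 81/242.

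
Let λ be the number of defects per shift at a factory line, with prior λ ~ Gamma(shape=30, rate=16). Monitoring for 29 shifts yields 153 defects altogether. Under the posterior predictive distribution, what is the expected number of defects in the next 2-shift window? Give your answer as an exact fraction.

122/15

Total count 153 over total exposure 29 shifts.
Gamma(α, β) with Poisson data over total exposure Σt gives posterior Gamma(α+Σx, β+Σt) = Gamma(183, 45).
Predictive mean over a 2-shift window = T·E[λ|data] = 2·183/45 = 122/15.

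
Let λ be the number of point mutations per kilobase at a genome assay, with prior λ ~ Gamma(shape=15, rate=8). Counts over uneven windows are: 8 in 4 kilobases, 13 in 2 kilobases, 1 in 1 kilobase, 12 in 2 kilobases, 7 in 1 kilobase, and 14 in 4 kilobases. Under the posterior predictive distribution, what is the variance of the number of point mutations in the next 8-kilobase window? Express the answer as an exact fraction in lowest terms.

Total count: 8 + 13 + 1 + 12 + 7 + 14 = 55.
Total exposure: 4 + 2 + 1 + 2 + 1 + 4 = 14 kilobases.
By Gamma–Poisson conjugacy, the posterior is Gamma(α + Σx, β + Σt) = Gamma(15 + 55, 8 + 14) = Gamma(70, 22).
The posterior predictive for a window of length T is Negative Binomial with variance T·α'·(β'+T)/β'² = 8·70·30/484 = 4200/121.

4200/121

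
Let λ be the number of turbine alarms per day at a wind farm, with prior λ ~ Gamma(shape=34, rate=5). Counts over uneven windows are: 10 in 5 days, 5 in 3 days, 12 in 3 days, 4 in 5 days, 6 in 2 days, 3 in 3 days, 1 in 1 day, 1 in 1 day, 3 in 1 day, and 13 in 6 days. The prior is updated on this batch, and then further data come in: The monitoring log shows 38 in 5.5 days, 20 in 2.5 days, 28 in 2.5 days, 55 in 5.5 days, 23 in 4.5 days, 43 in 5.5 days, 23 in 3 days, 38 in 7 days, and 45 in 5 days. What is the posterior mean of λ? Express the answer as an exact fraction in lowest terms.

Total count: 10 + 5 + 12 + 4 + 6 + 3 + 1 + 1 + 3 + 13 = 58.
Total exposure: 5 + 3 + 3 + 5 + 2 + 3 + 1 + 1 + 1 + 6 = 30 days.
After the first batch: Gamma(34 + 58, 5 + 30) = Gamma(92, 35).
Total count: 38 + 20 + 28 + 55 + 23 + 43 + 23 + 38 + 45 = 313.
Total exposure: 5.5 + 2.5 + 2.5 + 5.5 + 4.5 + 5.5 + 3 + 7 + 5 = 41 days.
After the second batch: Gamma(92 + 313, 35 + 41) = Gamma(405, 76).
Posterior mean = α'/β' = 405/76.

405/76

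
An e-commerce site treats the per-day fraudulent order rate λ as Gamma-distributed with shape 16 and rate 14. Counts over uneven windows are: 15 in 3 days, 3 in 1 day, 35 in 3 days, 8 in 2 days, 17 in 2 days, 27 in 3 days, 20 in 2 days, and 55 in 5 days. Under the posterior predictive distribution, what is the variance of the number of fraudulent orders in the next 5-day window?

Total count: 15 + 3 + 35 + 8 + 17 + 27 + 20 + 55 = 180.
Total exposure: 3 + 1 + 3 + 2 + 2 + 3 + 2 + 5 = 21 days.
The Gamma prior is conjugate for the Poisson rate, so λ | data ~ Gamma(16+180, 14+21) = Gamma(196, 35).
The posterior predictive for a window of length T is Negative Binomial with variance T·α'·(β'+T)/β'² = 5·196·40/1225 = 32.

32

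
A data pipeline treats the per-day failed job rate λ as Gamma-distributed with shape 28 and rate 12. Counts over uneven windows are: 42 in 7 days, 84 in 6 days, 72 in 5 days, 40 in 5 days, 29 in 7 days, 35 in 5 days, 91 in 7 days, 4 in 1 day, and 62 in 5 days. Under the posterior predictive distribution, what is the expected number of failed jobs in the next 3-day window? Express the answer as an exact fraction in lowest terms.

Total count: 42 + 84 + 72 + 40 + 29 + 35 + 91 + 4 + 62 = 459.
Total exposure: 7 + 6 + 5 + 5 + 7 + 5 + 7 + 1 + 5 = 48 days.
Gamma(α, β) with Poisson data over total exposure Σt gives posterior Gamma(α+Σx, β+Σt) = Gamma(487, 60).
Predictive mean over a 3-day window = T·E[λ|data] = 3·487/60 = 487/20.

487/20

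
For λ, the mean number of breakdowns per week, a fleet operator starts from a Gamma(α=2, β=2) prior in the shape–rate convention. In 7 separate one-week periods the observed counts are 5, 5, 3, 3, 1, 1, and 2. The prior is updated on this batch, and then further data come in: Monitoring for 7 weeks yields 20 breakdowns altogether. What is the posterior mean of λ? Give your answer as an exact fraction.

Total count: 5 + 5 + 3 + 3 + 1 + 1 + 2 = 20.
Total exposure: 7 weeks.
After the first batch: Gamma(2 + 20, 2 + 7) = Gamma(22, 9).
Total count 20 over total exposure 7 weeks.
After the second batch: Gamma(22 + 20, 9 + 7) = Gamma(42, 16).
Posterior mean = α'/β' = 42/16 = 21/8.

21/8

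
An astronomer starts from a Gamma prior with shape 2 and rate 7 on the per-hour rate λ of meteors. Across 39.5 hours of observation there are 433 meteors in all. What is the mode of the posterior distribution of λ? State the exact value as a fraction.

28/3

Total count 433 over total exposure 39.5 hours.
Posterior: α' = 2 + 433 = 435, β' = 7 + 39.5 = 93/2.
Posterior mode = (α'−1)/β' = 434/(93/2) = 28/3.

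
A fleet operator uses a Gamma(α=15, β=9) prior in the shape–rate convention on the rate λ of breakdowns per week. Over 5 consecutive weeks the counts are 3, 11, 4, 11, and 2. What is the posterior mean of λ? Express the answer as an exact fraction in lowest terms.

23/7

Total count: 3 + 11 + 4 + 11 + 2 = 31.
Total exposure: 5 weeks.
The Gamma prior is conjugate for the Poisson rate, so λ | data ~ Gamma(15+31, 9+5) = Gamma(46, 14).
Posterior mean = α'/β' = 46/14 = 23/7.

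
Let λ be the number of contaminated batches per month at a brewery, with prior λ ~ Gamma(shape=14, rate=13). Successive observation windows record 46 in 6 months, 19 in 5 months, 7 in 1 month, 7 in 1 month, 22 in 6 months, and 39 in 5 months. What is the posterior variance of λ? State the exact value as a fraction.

Total count: 46 + 19 + 7 + 7 + 22 + 39 = 140.
Total exposure: 6 + 5 + 1 + 1 + 6 + 5 = 24 months.
The Gamma prior is conjugate for the Poisson rate, so λ | data ~ Gamma(14+140, 13+24) = Gamma(154, 37).
Posterior variance = α'/β'² = 154/1369.

154/1369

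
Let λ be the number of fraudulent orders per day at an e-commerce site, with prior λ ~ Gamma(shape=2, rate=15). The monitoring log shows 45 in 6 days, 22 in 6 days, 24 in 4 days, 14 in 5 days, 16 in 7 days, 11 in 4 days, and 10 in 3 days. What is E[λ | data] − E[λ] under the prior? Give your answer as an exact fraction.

206/75

Total count: 45 + 22 + 24 + 14 + 16 + 11 + 10 = 142.
Total exposure: 6 + 6 + 4 + 5 + 7 + 4 + 3 = 35 days.
Conjugate update: add total count to the shape and total exposure to the rate, giving Gamma(144, 50).
Posterior mean = 144/50 = 72/25; prior mean = 2/15 = 2/15. Difference = 72/25 − 2/15 = 206/75.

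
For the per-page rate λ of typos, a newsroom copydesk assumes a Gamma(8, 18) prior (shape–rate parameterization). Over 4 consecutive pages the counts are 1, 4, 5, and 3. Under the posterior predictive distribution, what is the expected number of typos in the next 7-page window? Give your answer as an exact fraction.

Total count: 1 + 4 + 5 + 3 = 13.
Total exposure: 4 pages.
By Gamma–Poisson conjugacy, the posterior is Gamma(α + Σx, β + Σt) = Gamma(8 + 13, 18 + 4) = Gamma(21, 22).
Predictive mean over a 7-page window = T·E[λ|data] = 7·21/22 = 147/22.

147/22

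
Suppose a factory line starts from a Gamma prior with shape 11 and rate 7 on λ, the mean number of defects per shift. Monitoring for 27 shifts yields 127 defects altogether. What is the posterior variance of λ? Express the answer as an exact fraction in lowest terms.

69/578

Total count 127 over total exposure 27 shifts.
Posterior: α' = 11 + 127 = 138, β' = 7 + 27 = 34.
Posterior variance = α'/β'² = 138/1156 = 69/578.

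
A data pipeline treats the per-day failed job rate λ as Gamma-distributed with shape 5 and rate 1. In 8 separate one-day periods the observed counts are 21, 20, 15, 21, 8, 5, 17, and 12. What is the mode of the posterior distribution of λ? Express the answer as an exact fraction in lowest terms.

41/3

Total count: 21 + 20 + 15 + 21 + 8 + 5 + 17 + 12 = 119.
Total exposure: 8 days.
The Gamma prior is conjugate for the Poisson rate, so λ | data ~ Gamma(5+119, 1+8) = Gamma(124, 9).
Posterior mode = (α'−1)/β' = 123/9 = 41/3.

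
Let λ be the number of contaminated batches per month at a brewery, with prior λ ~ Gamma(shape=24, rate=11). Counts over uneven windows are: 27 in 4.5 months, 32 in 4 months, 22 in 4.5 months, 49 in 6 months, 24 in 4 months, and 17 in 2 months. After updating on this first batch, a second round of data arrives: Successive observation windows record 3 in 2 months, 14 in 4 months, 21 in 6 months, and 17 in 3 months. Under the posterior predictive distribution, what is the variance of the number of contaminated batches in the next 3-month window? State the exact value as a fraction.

Total count: 27 + 32 + 22 + 49 + 24 + 17 = 171.
Total exposure: 4.5 + 4 + 4.5 + 6 + 4 + 2 = 25 months.
After the first batch: Gamma(24 + 171, 11 + 25) = Gamma(195, 36).
Total count: 3 + 14 + 21 + 17 = 55.
Total exposure: 2 + 4 + 6 + 3 = 15 months.
After the second batch: Gamma(195 + 55, 36 + 15) = Gamma(250, 51).
The posterior predictive for a window of length T is Negative Binomial with variance T·α'·(β'+T)/β'² = 3·250·54/2601 = 4500/289.

4500/289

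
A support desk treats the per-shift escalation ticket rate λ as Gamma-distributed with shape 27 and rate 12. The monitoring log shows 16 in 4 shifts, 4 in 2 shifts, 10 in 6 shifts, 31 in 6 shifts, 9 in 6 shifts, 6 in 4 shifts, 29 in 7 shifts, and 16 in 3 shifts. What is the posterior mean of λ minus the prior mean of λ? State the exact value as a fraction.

Total count: 16 + 4 + 10 + 31 + 9 + 6 + 29 + 16 = 121.
Total exposure: 4 + 2 + 6 + 6 + 6 + 4 + 7 + 3 = 38 shifts.
Conjugate update: add total count to the shape and total exposure to the rate, giving Gamma(148, 50).
Posterior mean = 148/50 = 74/25; prior mean = 27/12 = 9/4. Difference = 74/25 − 9/4 = 71/100.

71/100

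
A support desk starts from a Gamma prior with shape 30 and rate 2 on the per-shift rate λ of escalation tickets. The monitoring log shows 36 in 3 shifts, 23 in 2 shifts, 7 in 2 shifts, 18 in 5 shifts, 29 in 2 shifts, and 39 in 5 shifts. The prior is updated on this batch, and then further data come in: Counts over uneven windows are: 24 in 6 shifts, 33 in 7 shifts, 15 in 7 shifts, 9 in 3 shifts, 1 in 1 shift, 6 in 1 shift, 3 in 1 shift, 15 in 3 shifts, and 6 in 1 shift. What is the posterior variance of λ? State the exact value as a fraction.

98/867

Total count: 36 + 23 + 7 + 18 + 29 + 39 = 152.
Total exposure: 3 + 2 + 2 + 5 + 2 + 5 = 19 shifts.
After the first batch: Gamma(30 + 152, 2 + 19) = Gamma(182, 21).
Total count: 24 + 33 + 15 + 9 + 1 + 6 + 3 + 15 + 6 = 112.
Total exposure: 6 + 7 + 7 + 3 + 1 + 1 + 1 + 3 + 1 = 30 shifts.
After the second batch: Gamma(182 + 112, 21 + 30) = Gamma(294, 51).
Posterior variance = α'/β'² = 294/2601 = 98/867.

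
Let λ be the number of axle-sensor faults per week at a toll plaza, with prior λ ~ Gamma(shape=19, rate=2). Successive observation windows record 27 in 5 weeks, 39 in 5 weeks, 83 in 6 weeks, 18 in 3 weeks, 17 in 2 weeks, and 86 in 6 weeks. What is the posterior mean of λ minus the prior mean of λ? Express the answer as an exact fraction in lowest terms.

27/58

Total count: 27 + 39 + 83 + 18 + 17 + 86 = 270.
Total exposure: 5 + 5 + 6 + 3 + 2 + 6 = 27 weeks.
The Gamma prior is conjugate for the Poisson rate, so λ | data ~ Gamma(19+270, 2+27) = Gamma(289, 29).
Posterior mean = 289/29 = 289/29; prior mean = 19/2 = 19/2. Difference = 289/29 − 19/2 = 27/58.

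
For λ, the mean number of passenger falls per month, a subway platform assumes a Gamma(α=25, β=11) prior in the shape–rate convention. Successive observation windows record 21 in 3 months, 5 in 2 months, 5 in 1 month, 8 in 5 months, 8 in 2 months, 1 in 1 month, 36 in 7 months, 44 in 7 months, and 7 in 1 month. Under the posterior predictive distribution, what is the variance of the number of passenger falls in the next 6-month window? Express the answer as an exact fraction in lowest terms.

Total count: 21 + 5 + 5 + 8 + 8 + 1 + 36 + 44 + 7 = 135.
Total exposure: 3 + 2 + 1 + 5 + 2 + 1 + 7 + 7 + 1 = 29 months.
Conjugate update: add total count to the shape and total exposure to the rate, giving Gamma(160, 40).
The posterior predictive for a window of length T is Negative Binomial with variance T·α'·(β'+T)/β'² = 6·160·46/1600 = 138/5.

138/5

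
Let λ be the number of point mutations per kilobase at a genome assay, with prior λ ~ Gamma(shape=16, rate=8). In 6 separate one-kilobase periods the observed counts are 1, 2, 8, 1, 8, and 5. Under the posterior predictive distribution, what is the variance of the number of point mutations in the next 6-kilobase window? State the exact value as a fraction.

Total count: 1 + 2 + 8 + 1 + 8 + 5 = 25.
Total exposure: 6 kilobases.
The Gamma prior is conjugate for the Poisson rate, so λ | data ~ Gamma(16+25, 8+6) = Gamma(41, 14).
The posterior predictive for a window of length T is Negative Binomial with variance T·α'·(β'+T)/β'² = 6·41·20/196 = 1230/49.

1230/49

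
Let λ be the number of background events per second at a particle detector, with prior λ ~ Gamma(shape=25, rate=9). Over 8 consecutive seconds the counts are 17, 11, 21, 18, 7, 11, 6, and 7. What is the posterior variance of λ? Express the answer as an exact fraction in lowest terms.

123/289

Total count: 17 + 11 + 21 + 18 + 7 + 11 + 6 + 7 = 98.
Total exposure: 8 seconds.
Posterior: α' = 25 + 98 = 123, β' = 9 + 8 = 17.
Posterior variance = α'/β'² = 123/289.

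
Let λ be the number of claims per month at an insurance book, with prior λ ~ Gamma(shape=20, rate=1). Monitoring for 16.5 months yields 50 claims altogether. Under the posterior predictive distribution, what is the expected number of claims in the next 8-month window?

32

Total count 50 over total exposure 16.5 months.
By Gamma–Poisson conjugacy, the posterior is Gamma(α + Σx, β + Σt) = Gamma(20 + 50, 1 + 16.5) = Gamma(70, 35/2).
Predictive mean over an 8-month window = T·E[λ|data] = 8·70/(35/2) = 32.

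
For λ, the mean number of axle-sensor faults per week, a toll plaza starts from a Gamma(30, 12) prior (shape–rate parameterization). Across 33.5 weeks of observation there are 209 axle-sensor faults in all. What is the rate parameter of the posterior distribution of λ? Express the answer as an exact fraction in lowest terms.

Total count 209 over total exposure 33.5 weeks.
The Gamma prior is conjugate for the Poisson rate, so λ | data ~ Gamma(30+209, 12+33.5) = Gamma(239, 91/2).

91/2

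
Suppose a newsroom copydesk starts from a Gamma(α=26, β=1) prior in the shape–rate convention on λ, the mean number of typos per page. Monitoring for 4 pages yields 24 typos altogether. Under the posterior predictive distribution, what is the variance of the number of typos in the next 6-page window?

132

Total count 24 over total exposure 4 pages.
By Gamma–Poisson conjugacy, the posterior is Gamma(α + Σx, β + Σt) = Gamma(26 + 24, 1 + 4) = Gamma(50, 5).
The posterior predictive for a window of length T is Negative Binomial with variance T·α'·(β'+T)/β'² = 6·50·11/25 = 132.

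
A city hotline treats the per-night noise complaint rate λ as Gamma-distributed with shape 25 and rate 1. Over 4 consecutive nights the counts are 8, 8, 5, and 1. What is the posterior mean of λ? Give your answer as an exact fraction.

47/5

Total count: 8 + 8 + 5 + 1 = 22.
Total exposure: 4 nights.
Gamma(α, β) with Poisson data over total exposure Σt gives posterior Gamma(α+Σx, β+Σt) = Gamma(47, 5).
Posterior mean = α'/β' = 47/5.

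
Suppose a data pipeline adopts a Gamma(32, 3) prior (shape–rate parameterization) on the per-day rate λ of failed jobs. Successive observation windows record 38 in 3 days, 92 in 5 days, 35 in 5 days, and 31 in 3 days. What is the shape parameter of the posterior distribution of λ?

228

Total count: 38 + 92 + 35 + 31 = 196.
Total exposure: 3 + 5 + 5 + 3 = 16 days.
Posterior: α' = 32 + 196 = 228, β' = 3 + 16 = 19.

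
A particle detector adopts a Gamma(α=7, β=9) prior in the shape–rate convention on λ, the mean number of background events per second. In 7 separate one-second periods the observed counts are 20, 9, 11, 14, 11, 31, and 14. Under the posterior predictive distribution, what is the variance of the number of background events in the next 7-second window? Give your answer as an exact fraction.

Total count: 20 + 9 + 11 + 14 + 11 + 31 + 14 = 110.
Total exposure: 7 seconds.
Posterior: α' = 7 + 110 = 117, β' = 9 + 7 = 16.
The posterior predictive for a window of length T is Negative Binomial with variance T·α'·(β'+T)/β'² = 7·117·23/256 = 18837/256.

18837/256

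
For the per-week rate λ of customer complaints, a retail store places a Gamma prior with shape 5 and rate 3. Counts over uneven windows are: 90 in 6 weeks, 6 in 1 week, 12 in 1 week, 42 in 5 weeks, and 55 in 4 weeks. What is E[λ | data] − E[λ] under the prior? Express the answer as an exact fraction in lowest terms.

53/6

Total count: 90 + 6 + 12 + 42 + 55 = 205.
Total exposure: 6 + 1 + 1 + 5 + 4 = 17 weeks.
Conjugate update: add total count to the shape and total exposure to the rate, giving Gamma(210, 20).
Posterior mean = 210/20 = 21/2; prior mean = 5/3 = 5/3. Difference = 21/2 − 5/3 = 53/6.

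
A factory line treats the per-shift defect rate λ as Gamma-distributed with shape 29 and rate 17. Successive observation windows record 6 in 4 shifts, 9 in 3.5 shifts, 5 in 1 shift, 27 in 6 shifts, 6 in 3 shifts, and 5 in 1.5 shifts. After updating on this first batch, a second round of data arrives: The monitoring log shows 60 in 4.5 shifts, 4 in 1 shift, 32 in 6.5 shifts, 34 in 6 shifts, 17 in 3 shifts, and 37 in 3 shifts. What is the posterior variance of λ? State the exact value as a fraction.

271/3600

Total count: 6 + 9 + 5 + 27 + 6 + 5 = 58.
Total exposure: 4 + 3.5 + 1 + 6 + 3 + 1.5 = 19 shifts.
After the first batch: Gamma(29 + 58, 17 + 19) = Gamma(87, 36).
Total count: 60 + 4 + 32 + 34 + 17 + 37 = 184.
Total exposure: 4.5 + 1 + 6.5 + 6 + 3 + 3 = 24 shifts.
After the second batch: Gamma(87 + 184, 36 + 24) = Gamma(271, 60).
Posterior variance = α'/β'² = 271/3600.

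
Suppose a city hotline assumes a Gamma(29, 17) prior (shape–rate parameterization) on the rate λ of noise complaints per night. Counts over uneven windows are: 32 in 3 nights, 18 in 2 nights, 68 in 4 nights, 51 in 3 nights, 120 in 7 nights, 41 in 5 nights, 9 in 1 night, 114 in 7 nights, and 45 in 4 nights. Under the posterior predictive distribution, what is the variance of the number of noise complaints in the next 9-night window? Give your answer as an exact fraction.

294066/2809

Total count: 32 + 18 + 68 + 51 + 120 + 41 + 9 + 114 + 45 = 498.
Total exposure: 3 + 2 + 4 + 3 + 7 + 5 + 1 + 7 + 4 = 36 nights.
Conjugate update: add total count to the shape and total exposure to the rate, giving Gamma(527, 53).
The posterior predictive for a window of length T is Negative Binomial with variance T·α'·(β'+T)/β'² = 9·527·62/2809 = 294066/2809.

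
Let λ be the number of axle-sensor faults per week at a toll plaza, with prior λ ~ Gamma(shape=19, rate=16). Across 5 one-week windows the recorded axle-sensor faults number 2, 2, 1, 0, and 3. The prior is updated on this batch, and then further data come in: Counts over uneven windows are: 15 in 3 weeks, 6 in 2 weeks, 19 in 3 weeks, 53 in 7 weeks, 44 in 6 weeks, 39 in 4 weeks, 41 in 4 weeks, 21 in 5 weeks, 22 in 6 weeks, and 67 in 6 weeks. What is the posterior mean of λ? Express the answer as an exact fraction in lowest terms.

Total count: 2 + 2 + 1 + 0 + 3 = 8.
Total exposure: 5 weeks.
After the first batch: Gamma(19 + 8, 16 + 5) = Gamma(27, 21).
Total count: 15 + 6 + 19 + 53 + 44 + 39 + 41 + 21 + 22 + 67 = 327.
Total exposure: 3 + 2 + 3 + 7 + 6 + 4 + 4 + 5 + 6 + 6 = 46 weeks.
After the second batch: Gamma(27 + 327, 21 + 46) = Gamma(354, 67).
Posterior mean = α'/β' = 354/67.

354/67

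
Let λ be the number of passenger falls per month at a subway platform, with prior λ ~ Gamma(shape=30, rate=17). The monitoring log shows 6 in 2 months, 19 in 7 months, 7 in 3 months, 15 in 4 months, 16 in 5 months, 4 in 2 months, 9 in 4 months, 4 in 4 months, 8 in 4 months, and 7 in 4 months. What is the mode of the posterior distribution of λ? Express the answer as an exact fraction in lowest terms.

Total count: 6 + 19 + 7 + 15 + 16 + 4 + 9 + 4 + 8 + 7 = 95.
Total exposure: 2 + 7 + 3 + 4 + 5 + 2 + 4 + 4 + 4 + 4 = 39 months.
Conjugate update: add total count to the shape and total exposure to the rate, giving Gamma(125, 56).
Posterior mode = (α'−1)/β' = 124/56 = 31/14.

31/14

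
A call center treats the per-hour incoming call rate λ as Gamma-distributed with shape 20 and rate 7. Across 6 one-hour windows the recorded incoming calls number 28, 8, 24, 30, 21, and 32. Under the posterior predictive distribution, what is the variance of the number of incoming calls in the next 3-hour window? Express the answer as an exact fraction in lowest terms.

7824/169

Total count: 28 + 8 + 24 + 30 + 21 + 32 = 143.
Total exposure: 6 hours.
By Gamma–Poisson conjugacy, the posterior is Gamma(α + Σx, β + Σt) = Gamma(20 + 143, 7 + 6) = Gamma(163, 13).
The posterior predictive for a window of length T is Negative Binomial with variance T·α'·(β'+T)/β'² = 3·163·16/169 = 7824/169.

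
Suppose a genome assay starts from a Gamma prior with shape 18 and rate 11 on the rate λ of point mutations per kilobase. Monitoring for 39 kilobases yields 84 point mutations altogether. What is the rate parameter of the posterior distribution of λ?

Total count 84 over total exposure 39 kilobases.
Gamma(α, β) with Poisson data over total exposure Σt gives posterior Gamma(α+Σx, β+Σt) = Gamma(102, 50).

50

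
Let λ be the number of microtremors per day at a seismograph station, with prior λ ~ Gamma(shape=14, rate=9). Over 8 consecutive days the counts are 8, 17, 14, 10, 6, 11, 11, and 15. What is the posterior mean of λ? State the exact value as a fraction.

Total count: 8 + 17 + 14 + 10 + 6 + 11 + 11 + 15 = 92.
Total exposure: 8 days.
Conjugate update: add total count to the shape and total exposure to the rate, giving Gamma(106, 17).
Posterior mean = α'/β' = 106/17.

106/17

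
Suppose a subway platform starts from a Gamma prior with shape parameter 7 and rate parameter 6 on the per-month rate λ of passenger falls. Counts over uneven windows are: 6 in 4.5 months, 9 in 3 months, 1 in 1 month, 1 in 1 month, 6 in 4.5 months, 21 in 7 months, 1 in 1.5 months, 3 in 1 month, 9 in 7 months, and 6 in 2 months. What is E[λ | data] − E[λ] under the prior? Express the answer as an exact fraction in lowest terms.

43/66

Total count: 6 + 9 + 1 + 1 + 6 + 21 + 1 + 3 + 9 + 6 = 63.
Total exposure: 4.5 + 3 + 1 + 1 + 4.5 + 7 + 1.5 + 1 + 7 + 2 = 32.5 months.
Posterior: α' = 7 + 63 = 70, β' = 6 + 32.5 = 77/2.
Posterior mean = 70/(77/2) = 20/11; prior mean = 7/6 = 7/6. Difference = 20/11 − 7/6 = 43/66.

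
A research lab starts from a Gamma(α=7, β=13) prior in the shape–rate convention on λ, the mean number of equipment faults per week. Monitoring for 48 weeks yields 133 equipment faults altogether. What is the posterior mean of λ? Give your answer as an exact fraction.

140/61

Total count 133 over total exposure 48 weeks.
Gamma(α, β) with Poisson data over total exposure Σt gives posterior Gamma(α+Σx, β+Σt) = Gamma(140, 61).
Posterior mean = α'/β' = 140/61.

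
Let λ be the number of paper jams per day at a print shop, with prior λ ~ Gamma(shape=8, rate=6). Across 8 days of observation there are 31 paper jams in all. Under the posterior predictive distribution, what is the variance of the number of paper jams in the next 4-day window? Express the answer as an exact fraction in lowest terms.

Total count 31 over total exposure 8 days.
Gamma(α, β) with Poisson data over total exposure Σt gives posterior Gamma(α+Σx, β+Σt) = Gamma(39, 14).
The posterior predictive for a window of length T is Negative Binomial with variance T·α'·(β'+T)/β'² = 4·39·18/196 = 702/49.

702/49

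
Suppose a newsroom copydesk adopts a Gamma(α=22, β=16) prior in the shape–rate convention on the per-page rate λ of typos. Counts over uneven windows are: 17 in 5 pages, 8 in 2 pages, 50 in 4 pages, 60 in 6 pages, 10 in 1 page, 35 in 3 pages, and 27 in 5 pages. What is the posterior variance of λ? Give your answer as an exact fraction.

229/1764

Total count: 17 + 8 + 50 + 60 + 10 + 35 + 27 = 207.
Total exposure: 5 + 2 + 4 + 6 + 1 + 3 + 5 = 26 pages.
Conjugate update: add total count to the shape and total exposure to the rate, giving Gamma(229, 42).
Posterior variance = α'/β'² = 229/1764.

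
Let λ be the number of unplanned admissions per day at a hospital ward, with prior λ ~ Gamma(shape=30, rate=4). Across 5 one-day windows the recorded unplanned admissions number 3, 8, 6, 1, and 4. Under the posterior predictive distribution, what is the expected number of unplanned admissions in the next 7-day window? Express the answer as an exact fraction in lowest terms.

364/9

Total count: 3 + 8 + 6 + 1 + 4 = 22.
Total exposure: 5 days.
The Gamma prior is conjugate for the Poisson rate, so λ | data ~ Gamma(30+22, 4+5) = Gamma(52, 9).
Predictive mean over a 7-day window = T·E[λ|data] = 7·52/9 = 364/9.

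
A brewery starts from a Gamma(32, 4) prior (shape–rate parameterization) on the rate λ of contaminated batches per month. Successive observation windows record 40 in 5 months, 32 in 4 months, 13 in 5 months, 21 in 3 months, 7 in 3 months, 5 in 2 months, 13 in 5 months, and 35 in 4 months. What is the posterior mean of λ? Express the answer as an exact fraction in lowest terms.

198/35

Total count: 40 + 32 + 13 + 21 + 7 + 5 + 13 + 35 = 166.
Total exposure: 5 + 4 + 5 + 3 + 3 + 2 + 5 + 4 = 31 months.
Posterior: α' = 32 + 166 = 198, β' = 4 + 31 = 35.
Posterior mean = α'/β' = 198/35.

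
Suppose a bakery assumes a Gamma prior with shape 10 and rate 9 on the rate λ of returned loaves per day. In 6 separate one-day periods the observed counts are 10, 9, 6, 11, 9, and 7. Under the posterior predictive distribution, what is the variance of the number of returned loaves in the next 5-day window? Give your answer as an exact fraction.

248/9

Total count: 10 + 9 + 6 + 11 + 9 + 7 = 52.
Total exposure: 6 days.
The Gamma prior is conjugate for the Poisson rate, so λ | data ~ Gamma(10+52, 9+6) = Gamma(62, 15).
The posterior predictive for a window of length T is Negative Binomial with variance T·α'·(β'+T)/β'² = 5·62·20/225 = 248/9.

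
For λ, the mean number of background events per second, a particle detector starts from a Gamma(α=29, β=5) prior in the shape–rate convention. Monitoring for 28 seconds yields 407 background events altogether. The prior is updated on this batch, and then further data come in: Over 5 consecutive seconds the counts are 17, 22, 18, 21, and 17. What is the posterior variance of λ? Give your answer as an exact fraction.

Total count 407 over total exposure 28 seconds.
After the first batch: Gamma(29 + 407, 5 + 28) = Gamma(436, 33).
Total count: 17 + 22 + 18 + 21 + 17 = 95.
Total exposure: 5 seconds.
After the second batch: Gamma(436 + 95, 33 + 5) = Gamma(531, 38).
Posterior variance = α'/β'² = 531/1444.

531/1444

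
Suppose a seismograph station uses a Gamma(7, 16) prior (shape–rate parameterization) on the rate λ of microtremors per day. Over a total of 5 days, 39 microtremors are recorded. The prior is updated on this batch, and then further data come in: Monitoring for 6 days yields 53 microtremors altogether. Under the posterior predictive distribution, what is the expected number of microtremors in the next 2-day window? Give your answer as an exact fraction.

22/3

Total count 39 over total exposure 5 days.
After the first batch: Gamma(7 + 39, 16 + 5) = Gamma(46, 21).
Total count 53 over total exposure 6 days.
After the second batch: Gamma(46 + 53, 21 + 6) = Gamma(99, 27).
Predictive mean over a 2-day window = T·E[λ|data] = 2·99/27 = 22/3.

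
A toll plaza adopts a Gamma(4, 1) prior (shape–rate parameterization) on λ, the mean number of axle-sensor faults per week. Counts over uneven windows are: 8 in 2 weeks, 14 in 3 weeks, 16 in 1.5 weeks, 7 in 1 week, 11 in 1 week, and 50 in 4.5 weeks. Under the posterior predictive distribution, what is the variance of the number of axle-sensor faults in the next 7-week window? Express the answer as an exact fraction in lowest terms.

Total count: 8 + 14 + 16 + 7 + 11 + 50 = 106.
Total exposure: 2 + 3 + 1.5 + 1 + 1 + 4.5 = 13 weeks.
The Gamma prior is conjugate for the Poisson rate, so λ | data ~ Gamma(4+106, 1+13) = Gamma(110, 14).
The posterior predictive for a window of length T is Negative Binomial with variance T·α'·(β'+T)/β'² = 7·110·21/196 = 165/2.

165/2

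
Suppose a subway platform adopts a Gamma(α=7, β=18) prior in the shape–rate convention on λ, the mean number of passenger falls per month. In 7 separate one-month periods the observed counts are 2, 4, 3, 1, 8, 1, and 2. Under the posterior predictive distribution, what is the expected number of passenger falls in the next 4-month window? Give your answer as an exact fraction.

Total count: 2 + 4 + 3 + 1 + 8 + 1 + 2 = 21.
Total exposure: 7 months.
By Gamma–Poisson conjugacy, the posterior is Gamma(α + Σx, β + Σt) = Gamma(7 + 21, 18 + 7) = Gamma(28, 25).
Predictive mean over a 4-month window = T·E[λ|data] = 4·28/25 = 112/25.

112/25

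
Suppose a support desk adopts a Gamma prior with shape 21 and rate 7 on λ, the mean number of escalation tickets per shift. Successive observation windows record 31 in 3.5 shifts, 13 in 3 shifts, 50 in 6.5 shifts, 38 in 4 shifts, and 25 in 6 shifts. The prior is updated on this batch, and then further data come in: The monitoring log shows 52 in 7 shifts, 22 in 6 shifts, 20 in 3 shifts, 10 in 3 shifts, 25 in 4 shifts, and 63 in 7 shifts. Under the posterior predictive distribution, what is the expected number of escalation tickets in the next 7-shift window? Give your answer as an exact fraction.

259/6

Total count: 31 + 13 + 50 + 38 + 25 = 157.
Total exposure: 3.5 + 3 + 6.5 + 4 + 6 = 23 shifts.
After the first batch: Gamma(21 + 157, 7 + 23) = Gamma(178, 30).
Total count: 52 + 22 + 20 + 10 + 25 + 63 = 192.
Total exposure: 7 + 6 + 3 + 3 + 4 + 7 = 30 shifts.
After the second batch: Gamma(178 + 192, 30 + 30) = Gamma(370, 60).
Predictive mean over a 7-shift window = T·E[λ|data] = 7·370/60 = 259/6.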